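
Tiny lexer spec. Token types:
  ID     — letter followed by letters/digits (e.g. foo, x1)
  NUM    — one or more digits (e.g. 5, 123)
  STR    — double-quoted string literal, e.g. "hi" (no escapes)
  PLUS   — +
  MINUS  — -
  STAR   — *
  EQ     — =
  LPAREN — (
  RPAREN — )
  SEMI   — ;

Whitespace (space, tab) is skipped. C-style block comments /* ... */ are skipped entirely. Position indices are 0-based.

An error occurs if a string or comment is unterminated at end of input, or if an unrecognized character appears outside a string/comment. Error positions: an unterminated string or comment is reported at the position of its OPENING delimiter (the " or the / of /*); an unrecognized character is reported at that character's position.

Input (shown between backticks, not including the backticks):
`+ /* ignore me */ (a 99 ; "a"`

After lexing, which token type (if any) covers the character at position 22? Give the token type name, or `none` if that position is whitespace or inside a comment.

pos=0: emit PLUS '+'
pos=2: enter COMMENT mode (saw '/*')
exit COMMENT mode (now at pos=17)
pos=18: emit LPAREN '('
pos=19: emit ID 'a' (now at pos=20)
pos=21: emit NUM '99' (now at pos=23)
pos=24: emit SEMI ';'
pos=26: enter STRING mode
pos=26: emit STR "a" (now at pos=29)
DONE. 6 tokens: [PLUS, LPAREN, ID, NUM, SEMI, STR]
Position 22: char is '9' -> NUM

Answer: NUM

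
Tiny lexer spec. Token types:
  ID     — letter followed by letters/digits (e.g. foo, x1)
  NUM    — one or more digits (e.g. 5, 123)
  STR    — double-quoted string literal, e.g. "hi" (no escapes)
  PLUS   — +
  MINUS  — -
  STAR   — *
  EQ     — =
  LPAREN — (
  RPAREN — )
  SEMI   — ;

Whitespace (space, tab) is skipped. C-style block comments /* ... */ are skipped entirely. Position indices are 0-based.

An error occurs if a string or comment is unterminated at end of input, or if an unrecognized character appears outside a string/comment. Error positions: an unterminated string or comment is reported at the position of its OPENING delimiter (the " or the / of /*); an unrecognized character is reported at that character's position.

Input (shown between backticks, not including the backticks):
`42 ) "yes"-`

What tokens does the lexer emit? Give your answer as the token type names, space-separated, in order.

Answer: NUM RPAREN STR MINUS

Derivation:
pos=0: emit NUM '42' (now at pos=2)
pos=3: emit RPAREN ')'
pos=5: enter STRING mode
pos=5: emit STR "yes" (now at pos=10)
pos=10: emit MINUS '-'
DONE. 4 tokens: [NUM, RPAREN, STR, MINUS]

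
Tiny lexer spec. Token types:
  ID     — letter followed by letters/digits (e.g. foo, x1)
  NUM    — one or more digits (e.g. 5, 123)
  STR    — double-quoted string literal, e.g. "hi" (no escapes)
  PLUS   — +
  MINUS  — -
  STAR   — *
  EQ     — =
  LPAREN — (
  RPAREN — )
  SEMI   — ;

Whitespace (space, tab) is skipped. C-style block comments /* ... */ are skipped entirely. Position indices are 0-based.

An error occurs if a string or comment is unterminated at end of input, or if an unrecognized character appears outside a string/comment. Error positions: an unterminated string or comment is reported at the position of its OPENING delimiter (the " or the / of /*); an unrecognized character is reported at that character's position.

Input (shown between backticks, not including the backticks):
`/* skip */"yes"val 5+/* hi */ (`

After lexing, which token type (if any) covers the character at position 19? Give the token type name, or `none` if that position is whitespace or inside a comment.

pos=0: enter COMMENT mode (saw '/*')
exit COMMENT mode (now at pos=10)
pos=10: enter STRING mode
pos=10: emit STR "yes" (now at pos=15)
pos=15: emit ID 'val' (now at pos=18)
pos=19: emit NUM '5' (now at pos=20)
pos=20: emit PLUS '+'
pos=21: enter COMMENT mode (saw '/*')
exit COMMENT mode (now at pos=29)
pos=30: emit LPAREN '('
DONE. 5 tokens: [STR, ID, NUM, PLUS, LPAREN]
Position 19: char is '5' -> NUM

Answer: NUM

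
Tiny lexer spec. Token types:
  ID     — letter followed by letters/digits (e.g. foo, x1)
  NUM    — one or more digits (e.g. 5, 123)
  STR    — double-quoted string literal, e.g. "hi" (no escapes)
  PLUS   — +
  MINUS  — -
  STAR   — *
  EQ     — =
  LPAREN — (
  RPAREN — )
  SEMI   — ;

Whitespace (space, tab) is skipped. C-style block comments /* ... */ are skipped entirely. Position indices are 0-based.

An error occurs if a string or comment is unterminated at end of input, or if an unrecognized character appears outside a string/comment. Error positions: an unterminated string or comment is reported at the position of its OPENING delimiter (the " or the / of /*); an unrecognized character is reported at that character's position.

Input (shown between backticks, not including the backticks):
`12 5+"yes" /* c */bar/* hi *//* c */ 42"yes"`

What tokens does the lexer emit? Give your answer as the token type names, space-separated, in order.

pos=0: emit NUM '12' (now at pos=2)
pos=3: emit NUM '5' (now at pos=4)
pos=4: emit PLUS '+'
pos=5: enter STRING mode
pos=5: emit STR "yes" (now at pos=10)
pos=11: enter COMMENT mode (saw '/*')
exit COMMENT mode (now at pos=18)
pos=18: emit ID 'bar' (now at pos=21)
pos=21: enter COMMENT mode (saw '/*')
exit COMMENT mode (now at pos=29)
pos=29: enter COMMENT mode (saw '/*')
exit COMMENT mode (now at pos=36)
pos=37: emit NUM '42' (now at pos=39)
pos=39: enter STRING mode
pos=39: emit STR "yes" (now at pos=44)
DONE. 7 tokens: [NUM, NUM, PLUS, STR, ID, NUM, STR]

Answer: NUM NUM PLUS STR ID NUM STR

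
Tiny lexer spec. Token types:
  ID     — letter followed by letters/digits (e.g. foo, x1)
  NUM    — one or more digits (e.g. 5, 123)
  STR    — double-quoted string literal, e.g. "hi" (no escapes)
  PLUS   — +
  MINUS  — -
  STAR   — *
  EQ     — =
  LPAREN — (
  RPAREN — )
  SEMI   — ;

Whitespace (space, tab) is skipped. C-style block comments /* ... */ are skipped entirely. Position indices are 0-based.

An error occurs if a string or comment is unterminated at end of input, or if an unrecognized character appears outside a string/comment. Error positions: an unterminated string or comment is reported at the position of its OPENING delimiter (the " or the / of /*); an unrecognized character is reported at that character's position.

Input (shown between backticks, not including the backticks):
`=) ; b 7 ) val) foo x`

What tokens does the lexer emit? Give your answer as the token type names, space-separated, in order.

pos=0: emit EQ '='
pos=1: emit RPAREN ')'
pos=3: emit SEMI ';'
pos=5: emit ID 'b' (now at pos=6)
pos=7: emit NUM '7' (now at pos=8)
pos=9: emit RPAREN ')'
pos=11: emit ID 'val' (now at pos=14)
pos=14: emit RPAREN ')'
pos=16: emit ID 'foo' (now at pos=19)
pos=20: emit ID 'x' (now at pos=21)
DONE. 10 tokens: [EQ, RPAREN, SEMI, ID, NUM, RPAREN, ID, RPAREN, ID, ID]

Answer: EQ RPAREN SEMI ID NUM RPAREN ID RPAREN ID ID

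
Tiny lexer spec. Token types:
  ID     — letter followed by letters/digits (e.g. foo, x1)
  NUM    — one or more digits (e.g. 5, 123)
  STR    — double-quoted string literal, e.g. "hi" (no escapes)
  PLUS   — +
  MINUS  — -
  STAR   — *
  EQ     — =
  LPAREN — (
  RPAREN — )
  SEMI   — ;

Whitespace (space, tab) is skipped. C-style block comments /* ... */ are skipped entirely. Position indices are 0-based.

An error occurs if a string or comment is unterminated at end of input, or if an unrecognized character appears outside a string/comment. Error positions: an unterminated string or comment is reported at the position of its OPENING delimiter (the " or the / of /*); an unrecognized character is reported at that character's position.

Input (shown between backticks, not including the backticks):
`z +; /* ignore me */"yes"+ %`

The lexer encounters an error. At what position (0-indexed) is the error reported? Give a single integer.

Answer: 27

Derivation:
pos=0: emit ID 'z' (now at pos=1)
pos=2: emit PLUS '+'
pos=3: emit SEMI ';'
pos=5: enter COMMENT mode (saw '/*')
exit COMMENT mode (now at pos=20)
pos=20: enter STRING mode
pos=20: emit STR "yes" (now at pos=25)
pos=25: emit PLUS '+'
pos=27: ERROR — unrecognized char '%'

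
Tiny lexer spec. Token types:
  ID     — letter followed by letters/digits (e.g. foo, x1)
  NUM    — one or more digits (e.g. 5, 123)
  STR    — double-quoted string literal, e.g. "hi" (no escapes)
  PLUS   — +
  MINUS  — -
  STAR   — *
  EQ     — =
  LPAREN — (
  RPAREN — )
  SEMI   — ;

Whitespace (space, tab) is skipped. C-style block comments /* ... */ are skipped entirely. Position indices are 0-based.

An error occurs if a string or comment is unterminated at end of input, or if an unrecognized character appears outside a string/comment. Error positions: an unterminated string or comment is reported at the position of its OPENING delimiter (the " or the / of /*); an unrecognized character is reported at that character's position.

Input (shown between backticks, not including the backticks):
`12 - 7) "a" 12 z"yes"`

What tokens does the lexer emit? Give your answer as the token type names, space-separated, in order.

pos=0: emit NUM '12' (now at pos=2)
pos=3: emit MINUS '-'
pos=5: emit NUM '7' (now at pos=6)
pos=6: emit RPAREN ')'
pos=8: enter STRING mode
pos=8: emit STR "a" (now at pos=11)
pos=12: emit NUM '12' (now at pos=14)
pos=15: emit ID 'z' (now at pos=16)
pos=16: enter STRING mode
pos=16: emit STR "yes" (now at pos=21)
DONE. 8 tokens: [NUM, MINUS, NUM, RPAREN, STR, NUM, ID, STR]

Answer: NUM MINUS NUM RPAREN STR NUM ID STR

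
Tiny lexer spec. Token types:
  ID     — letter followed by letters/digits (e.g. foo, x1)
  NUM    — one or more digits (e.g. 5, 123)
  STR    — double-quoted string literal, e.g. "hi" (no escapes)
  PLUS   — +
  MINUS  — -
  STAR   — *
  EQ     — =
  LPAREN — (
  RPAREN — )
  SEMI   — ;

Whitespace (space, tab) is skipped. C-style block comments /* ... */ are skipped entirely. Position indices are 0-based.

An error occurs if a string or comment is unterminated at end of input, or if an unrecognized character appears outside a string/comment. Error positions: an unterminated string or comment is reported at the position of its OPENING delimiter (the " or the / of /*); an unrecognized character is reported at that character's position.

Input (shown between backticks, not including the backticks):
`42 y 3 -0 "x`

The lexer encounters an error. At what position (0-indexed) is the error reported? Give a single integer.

Answer: 10

Derivation:
pos=0: emit NUM '42' (now at pos=2)
pos=3: emit ID 'y' (now at pos=4)
pos=5: emit NUM '3' (now at pos=6)
pos=7: emit MINUS '-'
pos=8: emit NUM '0' (now at pos=9)
pos=10: enter STRING mode
pos=10: ERROR — unterminated string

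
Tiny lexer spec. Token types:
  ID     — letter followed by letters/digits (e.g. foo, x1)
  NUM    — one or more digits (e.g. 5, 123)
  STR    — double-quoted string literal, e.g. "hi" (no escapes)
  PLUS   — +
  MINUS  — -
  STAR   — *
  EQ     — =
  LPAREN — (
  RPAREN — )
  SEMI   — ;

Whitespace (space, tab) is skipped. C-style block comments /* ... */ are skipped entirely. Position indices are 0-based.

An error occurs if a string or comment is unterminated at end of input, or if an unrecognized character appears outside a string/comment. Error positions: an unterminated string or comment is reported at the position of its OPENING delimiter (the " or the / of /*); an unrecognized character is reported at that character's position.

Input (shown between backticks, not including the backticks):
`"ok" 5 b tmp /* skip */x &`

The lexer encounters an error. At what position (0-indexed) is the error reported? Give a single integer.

Answer: 25

Derivation:
pos=0: enter STRING mode
pos=0: emit STR "ok" (now at pos=4)
pos=5: emit NUM '5' (now at pos=6)
pos=7: emit ID 'b' (now at pos=8)
pos=9: emit ID 'tmp' (now at pos=12)
pos=13: enter COMMENT mode (saw '/*')
exit COMMENT mode (now at pos=23)
pos=23: emit ID 'x' (now at pos=24)
pos=25: ERROR — unrecognized char '&'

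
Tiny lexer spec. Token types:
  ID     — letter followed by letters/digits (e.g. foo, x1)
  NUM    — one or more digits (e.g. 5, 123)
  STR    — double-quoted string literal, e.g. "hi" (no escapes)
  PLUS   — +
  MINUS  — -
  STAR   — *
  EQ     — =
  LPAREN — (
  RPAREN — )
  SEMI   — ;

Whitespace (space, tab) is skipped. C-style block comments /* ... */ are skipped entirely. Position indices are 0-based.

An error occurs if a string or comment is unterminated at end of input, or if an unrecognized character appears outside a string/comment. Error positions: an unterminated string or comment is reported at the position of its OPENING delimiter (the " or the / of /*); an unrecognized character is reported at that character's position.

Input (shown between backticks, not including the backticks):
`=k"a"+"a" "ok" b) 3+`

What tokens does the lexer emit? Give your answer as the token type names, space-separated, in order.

pos=0: emit EQ '='
pos=1: emit ID 'k' (now at pos=2)
pos=2: enter STRING mode
pos=2: emit STR "a" (now at pos=5)
pos=5: emit PLUS '+'
pos=6: enter STRING mode
pos=6: emit STR "a" (now at pos=9)
pos=10: enter STRING mode
pos=10: emit STR "ok" (now at pos=14)
pos=15: emit ID 'b' (now at pos=16)
pos=16: emit RPAREN ')'
pos=18: emit NUM '3' (now at pos=19)
pos=19: emit PLUS '+'
DONE. 10 tokens: [EQ, ID, STR, PLUS, STR, STR, ID, RPAREN, NUM, PLUS]

Answer: EQ ID STR PLUS STR STR ID RPAREN NUM PLUS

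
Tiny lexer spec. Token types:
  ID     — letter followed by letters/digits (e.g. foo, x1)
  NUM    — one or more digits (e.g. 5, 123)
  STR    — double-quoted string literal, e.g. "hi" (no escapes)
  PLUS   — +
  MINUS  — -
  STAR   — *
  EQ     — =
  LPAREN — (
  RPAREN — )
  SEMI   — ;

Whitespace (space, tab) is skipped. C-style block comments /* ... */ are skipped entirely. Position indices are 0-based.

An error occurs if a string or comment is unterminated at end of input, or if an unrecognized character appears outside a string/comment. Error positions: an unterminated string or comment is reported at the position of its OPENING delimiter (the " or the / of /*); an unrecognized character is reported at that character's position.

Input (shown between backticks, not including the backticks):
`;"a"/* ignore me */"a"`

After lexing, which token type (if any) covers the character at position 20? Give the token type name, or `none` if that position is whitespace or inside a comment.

pos=0: emit SEMI ';'
pos=1: enter STRING mode
pos=1: emit STR "a" (now at pos=4)
pos=4: enter COMMENT mode (saw '/*')
exit COMMENT mode (now at pos=19)
pos=19: enter STRING mode
pos=19: emit STR "a" (now at pos=22)
DONE. 3 tokens: [SEMI, STR, STR]
Position 20: char is 'a' -> STR

Answer: STR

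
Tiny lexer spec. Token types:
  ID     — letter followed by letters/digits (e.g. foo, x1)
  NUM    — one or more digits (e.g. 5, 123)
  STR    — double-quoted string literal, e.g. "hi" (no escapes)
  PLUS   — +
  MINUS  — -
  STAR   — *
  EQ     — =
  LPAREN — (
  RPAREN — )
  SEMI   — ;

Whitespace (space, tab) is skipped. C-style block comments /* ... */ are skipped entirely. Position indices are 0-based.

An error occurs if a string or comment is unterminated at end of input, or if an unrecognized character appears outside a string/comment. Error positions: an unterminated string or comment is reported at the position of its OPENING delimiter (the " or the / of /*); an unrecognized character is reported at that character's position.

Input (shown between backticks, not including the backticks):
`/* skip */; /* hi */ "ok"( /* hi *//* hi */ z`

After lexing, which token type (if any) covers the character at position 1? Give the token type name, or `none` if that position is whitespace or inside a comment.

Answer: none

Derivation:
pos=0: enter COMMENT mode (saw '/*')
exit COMMENT mode (now at pos=10)
pos=10: emit SEMI ';'
pos=12: enter COMMENT mode (saw '/*')
exit COMMENT mode (now at pos=20)
pos=21: enter STRING mode
pos=21: emit STR "ok" (now at pos=25)
pos=25: emit LPAREN '('
pos=27: enter COMMENT mode (saw '/*')
exit COMMENT mode (now at pos=35)
pos=35: enter COMMENT mode (saw '/*')
exit COMMENT mode (now at pos=43)
pos=44: emit ID 'z' (now at pos=45)
DONE. 4 tokens: [SEMI, STR, LPAREN, ID]
Position 1: char is '*' -> none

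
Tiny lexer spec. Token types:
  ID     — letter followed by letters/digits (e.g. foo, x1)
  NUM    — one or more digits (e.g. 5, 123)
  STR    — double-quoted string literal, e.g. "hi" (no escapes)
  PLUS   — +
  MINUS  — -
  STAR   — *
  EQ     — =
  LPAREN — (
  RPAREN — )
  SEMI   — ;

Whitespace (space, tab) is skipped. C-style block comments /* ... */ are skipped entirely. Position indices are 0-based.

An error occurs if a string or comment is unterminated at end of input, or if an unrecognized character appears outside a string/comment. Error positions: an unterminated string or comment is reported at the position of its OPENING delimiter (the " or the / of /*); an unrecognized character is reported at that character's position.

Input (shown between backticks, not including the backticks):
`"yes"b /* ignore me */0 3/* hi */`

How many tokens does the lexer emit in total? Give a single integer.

pos=0: enter STRING mode
pos=0: emit STR "yes" (now at pos=5)
pos=5: emit ID 'b' (now at pos=6)
pos=7: enter COMMENT mode (saw '/*')
exit COMMENT mode (now at pos=22)
pos=22: emit NUM '0' (now at pos=23)
pos=24: emit NUM '3' (now at pos=25)
pos=25: enter COMMENT mode (saw '/*')
exit COMMENT mode (now at pos=33)
DONE. 4 tokens: [STR, ID, NUM, NUM]

Answer: 4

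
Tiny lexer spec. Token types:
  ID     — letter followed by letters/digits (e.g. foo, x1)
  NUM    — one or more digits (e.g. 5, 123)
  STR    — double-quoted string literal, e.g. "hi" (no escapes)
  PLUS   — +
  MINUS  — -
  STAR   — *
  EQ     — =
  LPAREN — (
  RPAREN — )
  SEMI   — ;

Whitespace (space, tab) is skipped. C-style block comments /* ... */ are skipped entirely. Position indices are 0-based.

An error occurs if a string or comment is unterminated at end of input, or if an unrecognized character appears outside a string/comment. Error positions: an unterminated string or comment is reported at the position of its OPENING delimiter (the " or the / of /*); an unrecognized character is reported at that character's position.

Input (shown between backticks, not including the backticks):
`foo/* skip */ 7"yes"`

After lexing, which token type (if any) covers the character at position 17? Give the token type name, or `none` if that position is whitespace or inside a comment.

Answer: STR

Derivation:
pos=0: emit ID 'foo' (now at pos=3)
pos=3: enter COMMENT mode (saw '/*')
exit COMMENT mode (now at pos=13)
pos=14: emit NUM '7' (now at pos=15)
pos=15: enter STRING mode
pos=15: emit STR "yes" (now at pos=20)
DONE. 3 tokens: [ID, NUM, STR]
Position 17: char is 'e' -> STR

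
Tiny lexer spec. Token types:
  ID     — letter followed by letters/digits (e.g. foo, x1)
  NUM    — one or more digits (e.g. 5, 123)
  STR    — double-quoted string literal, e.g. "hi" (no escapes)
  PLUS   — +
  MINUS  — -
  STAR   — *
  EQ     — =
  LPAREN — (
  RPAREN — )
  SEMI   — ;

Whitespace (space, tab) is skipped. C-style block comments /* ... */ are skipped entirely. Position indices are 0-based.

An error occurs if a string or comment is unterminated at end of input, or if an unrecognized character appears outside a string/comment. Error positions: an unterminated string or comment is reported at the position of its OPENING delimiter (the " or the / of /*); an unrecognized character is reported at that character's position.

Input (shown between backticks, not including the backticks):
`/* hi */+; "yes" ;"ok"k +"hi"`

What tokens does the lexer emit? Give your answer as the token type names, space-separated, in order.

pos=0: enter COMMENT mode (saw '/*')
exit COMMENT mode (now at pos=8)
pos=8: emit PLUS '+'
pos=9: emit SEMI ';'
pos=11: enter STRING mode
pos=11: emit STR "yes" (now at pos=16)
pos=17: emit SEMI ';'
pos=18: enter STRING mode
pos=18: emit STR "ok" (now at pos=22)
pos=22: emit ID 'k' (now at pos=23)
pos=24: emit PLUS '+'
pos=25: enter STRING mode
pos=25: emit STR "hi" (now at pos=29)
DONE. 8 tokens: [PLUS, SEMI, STR, SEMI, STR, ID, PLUS, STR]

Answer: PLUS SEMI STR SEMI STR ID PLUS STR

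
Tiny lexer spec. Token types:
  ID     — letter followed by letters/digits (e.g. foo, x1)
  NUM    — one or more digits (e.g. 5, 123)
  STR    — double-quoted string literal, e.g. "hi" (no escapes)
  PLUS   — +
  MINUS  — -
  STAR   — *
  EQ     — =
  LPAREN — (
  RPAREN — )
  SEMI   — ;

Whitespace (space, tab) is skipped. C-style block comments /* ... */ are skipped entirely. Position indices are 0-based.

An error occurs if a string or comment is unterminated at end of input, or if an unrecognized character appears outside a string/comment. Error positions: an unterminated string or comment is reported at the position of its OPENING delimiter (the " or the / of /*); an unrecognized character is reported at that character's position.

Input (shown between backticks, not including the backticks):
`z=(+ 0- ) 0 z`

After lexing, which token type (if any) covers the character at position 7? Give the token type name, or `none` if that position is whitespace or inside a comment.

Answer: none

Derivation:
pos=0: emit ID 'z' (now at pos=1)
pos=1: emit EQ '='
pos=2: emit LPAREN '('
pos=3: emit PLUS '+'
pos=5: emit NUM '0' (now at pos=6)
pos=6: emit MINUS '-'
pos=8: emit RPAREN ')'
pos=10: emit NUM '0' (now at pos=11)
pos=12: emit ID 'z' (now at pos=13)
DONE. 9 tokens: [ID, EQ, LPAREN, PLUS, NUM, MINUS, RPAREN, NUM, ID]
Position 7: char is ' ' -> none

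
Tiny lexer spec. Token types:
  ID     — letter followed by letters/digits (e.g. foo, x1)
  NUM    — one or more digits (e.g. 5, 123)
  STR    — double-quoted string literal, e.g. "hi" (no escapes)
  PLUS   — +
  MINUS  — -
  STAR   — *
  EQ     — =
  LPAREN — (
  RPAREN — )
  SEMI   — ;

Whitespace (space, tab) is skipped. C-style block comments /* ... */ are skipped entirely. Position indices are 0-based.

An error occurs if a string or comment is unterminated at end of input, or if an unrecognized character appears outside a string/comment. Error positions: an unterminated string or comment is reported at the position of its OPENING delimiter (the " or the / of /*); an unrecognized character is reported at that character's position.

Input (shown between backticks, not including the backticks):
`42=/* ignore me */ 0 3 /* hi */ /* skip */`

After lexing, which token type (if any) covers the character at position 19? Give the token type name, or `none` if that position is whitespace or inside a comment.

Answer: NUM

Derivation:
pos=0: emit NUM '42' (now at pos=2)
pos=2: emit EQ '='
pos=3: enter COMMENT mode (saw '/*')
exit COMMENT mode (now at pos=18)
pos=19: emit NUM '0' (now at pos=20)
pos=21: emit NUM '3' (now at pos=22)
pos=23: enter COMMENT mode (saw '/*')
exit COMMENT mode (now at pos=31)
pos=32: enter COMMENT mode (saw '/*')
exit COMMENT mode (now at pos=42)
DONE. 4 tokens: [NUM, EQ, NUM, NUM]
Position 19: char is '0' -> NUM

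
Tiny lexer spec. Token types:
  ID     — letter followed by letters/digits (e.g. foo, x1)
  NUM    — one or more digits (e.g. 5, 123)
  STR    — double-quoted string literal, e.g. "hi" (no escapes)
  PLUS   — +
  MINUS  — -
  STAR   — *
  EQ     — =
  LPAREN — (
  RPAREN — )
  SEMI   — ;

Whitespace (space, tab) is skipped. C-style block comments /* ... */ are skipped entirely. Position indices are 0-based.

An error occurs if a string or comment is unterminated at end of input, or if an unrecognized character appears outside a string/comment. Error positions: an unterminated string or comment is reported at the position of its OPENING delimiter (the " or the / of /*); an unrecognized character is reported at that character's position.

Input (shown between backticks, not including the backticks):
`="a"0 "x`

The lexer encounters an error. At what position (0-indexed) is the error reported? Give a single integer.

Answer: 6

Derivation:
pos=0: emit EQ '='
pos=1: enter STRING mode
pos=1: emit STR "a" (now at pos=4)
pos=4: emit NUM '0' (now at pos=5)
pos=6: enter STRING mode
pos=6: ERROR — unterminated string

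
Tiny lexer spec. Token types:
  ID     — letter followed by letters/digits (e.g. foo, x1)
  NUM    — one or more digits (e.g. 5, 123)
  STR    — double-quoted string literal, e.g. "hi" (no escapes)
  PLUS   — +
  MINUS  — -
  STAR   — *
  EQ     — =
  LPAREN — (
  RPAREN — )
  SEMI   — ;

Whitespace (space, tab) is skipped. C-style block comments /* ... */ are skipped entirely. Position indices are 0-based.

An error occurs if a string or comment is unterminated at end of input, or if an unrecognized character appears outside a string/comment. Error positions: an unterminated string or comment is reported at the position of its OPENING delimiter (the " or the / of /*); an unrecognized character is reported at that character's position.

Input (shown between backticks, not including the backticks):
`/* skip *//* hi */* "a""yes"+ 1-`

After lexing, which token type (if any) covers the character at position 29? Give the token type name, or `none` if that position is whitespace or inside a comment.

pos=0: enter COMMENT mode (saw '/*')
exit COMMENT mode (now at pos=10)
pos=10: enter COMMENT mode (saw '/*')
exit COMMENT mode (now at pos=18)
pos=18: emit STAR '*'
pos=20: enter STRING mode
pos=20: emit STR "a" (now at pos=23)
pos=23: enter STRING mode
pos=23: emit STR "yes" (now at pos=28)
pos=28: emit PLUS '+'
pos=30: emit NUM '1' (now at pos=31)
pos=31: emit MINUS '-'
DONE. 6 tokens: [STAR, STR, STR, PLUS, NUM, MINUS]
Position 29: char is ' ' -> none

Answer: none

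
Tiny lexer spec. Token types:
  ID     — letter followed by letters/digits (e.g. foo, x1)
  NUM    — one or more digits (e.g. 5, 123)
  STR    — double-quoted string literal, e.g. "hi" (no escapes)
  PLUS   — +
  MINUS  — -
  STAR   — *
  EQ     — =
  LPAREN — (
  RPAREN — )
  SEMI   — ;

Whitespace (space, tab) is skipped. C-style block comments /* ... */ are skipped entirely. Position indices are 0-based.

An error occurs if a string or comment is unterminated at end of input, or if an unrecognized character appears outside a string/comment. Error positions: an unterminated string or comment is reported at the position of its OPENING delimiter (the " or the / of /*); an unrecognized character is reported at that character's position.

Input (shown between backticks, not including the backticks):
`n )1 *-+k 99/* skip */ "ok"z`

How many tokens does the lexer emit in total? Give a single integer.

pos=0: emit ID 'n' (now at pos=1)
pos=2: emit RPAREN ')'
pos=3: emit NUM '1' (now at pos=4)
pos=5: emit STAR '*'
pos=6: emit MINUS '-'
pos=7: emit PLUS '+'
pos=8: emit ID 'k' (now at pos=9)
pos=10: emit NUM '99' (now at pos=12)
pos=12: enter COMMENT mode (saw '/*')
exit COMMENT mode (now at pos=22)
pos=23: enter STRING mode
pos=23: emit STR "ok" (now at pos=27)
pos=27: emit ID 'z' (now at pos=28)
DONE. 10 tokens: [ID, RPAREN, NUM, STAR, MINUS, PLUS, ID, NUM, STR, ID]

Answer: 10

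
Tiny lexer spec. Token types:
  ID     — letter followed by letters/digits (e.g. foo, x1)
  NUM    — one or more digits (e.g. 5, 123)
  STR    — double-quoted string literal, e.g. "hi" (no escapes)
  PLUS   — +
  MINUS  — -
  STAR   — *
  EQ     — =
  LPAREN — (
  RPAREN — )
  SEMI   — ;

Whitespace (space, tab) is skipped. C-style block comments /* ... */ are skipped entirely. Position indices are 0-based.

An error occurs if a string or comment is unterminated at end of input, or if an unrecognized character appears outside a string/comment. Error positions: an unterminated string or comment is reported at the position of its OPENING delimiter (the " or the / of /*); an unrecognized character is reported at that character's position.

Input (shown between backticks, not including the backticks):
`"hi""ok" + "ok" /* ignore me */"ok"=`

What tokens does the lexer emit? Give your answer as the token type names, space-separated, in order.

Answer: STR STR PLUS STR STR EQ

Derivation:
pos=0: enter STRING mode
pos=0: emit STR "hi" (now at pos=4)
pos=4: enter STRING mode
pos=4: emit STR "ok" (now at pos=8)
pos=9: emit PLUS '+'
pos=11: enter STRING mode
pos=11: emit STR "ok" (now at pos=15)
pos=16: enter COMMENT mode (saw '/*')
exit COMMENT mode (now at pos=31)
pos=31: enter STRING mode
pos=31: emit STR "ok" (now at pos=35)
pos=35: emit EQ '='
DONE. 6 tokens: [STR, STR, PLUS, STR, STR, EQ]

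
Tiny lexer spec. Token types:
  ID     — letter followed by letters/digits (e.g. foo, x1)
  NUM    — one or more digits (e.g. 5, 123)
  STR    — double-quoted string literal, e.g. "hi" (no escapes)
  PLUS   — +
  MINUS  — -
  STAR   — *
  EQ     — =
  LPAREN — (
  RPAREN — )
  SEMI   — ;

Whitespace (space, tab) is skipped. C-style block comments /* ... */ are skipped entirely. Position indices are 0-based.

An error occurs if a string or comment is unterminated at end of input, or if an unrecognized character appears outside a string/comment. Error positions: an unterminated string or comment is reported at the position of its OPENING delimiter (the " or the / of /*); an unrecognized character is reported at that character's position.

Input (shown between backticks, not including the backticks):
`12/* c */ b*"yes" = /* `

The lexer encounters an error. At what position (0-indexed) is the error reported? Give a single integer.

pos=0: emit NUM '12' (now at pos=2)
pos=2: enter COMMENT mode (saw '/*')
exit COMMENT mode (now at pos=9)
pos=10: emit ID 'b' (now at pos=11)
pos=11: emit STAR '*'
pos=12: enter STRING mode
pos=12: emit STR "yes" (now at pos=17)
pos=18: emit EQ '='
pos=20: enter COMMENT mode (saw '/*')
pos=20: ERROR — unterminated comment (reached EOF)

Answer: 20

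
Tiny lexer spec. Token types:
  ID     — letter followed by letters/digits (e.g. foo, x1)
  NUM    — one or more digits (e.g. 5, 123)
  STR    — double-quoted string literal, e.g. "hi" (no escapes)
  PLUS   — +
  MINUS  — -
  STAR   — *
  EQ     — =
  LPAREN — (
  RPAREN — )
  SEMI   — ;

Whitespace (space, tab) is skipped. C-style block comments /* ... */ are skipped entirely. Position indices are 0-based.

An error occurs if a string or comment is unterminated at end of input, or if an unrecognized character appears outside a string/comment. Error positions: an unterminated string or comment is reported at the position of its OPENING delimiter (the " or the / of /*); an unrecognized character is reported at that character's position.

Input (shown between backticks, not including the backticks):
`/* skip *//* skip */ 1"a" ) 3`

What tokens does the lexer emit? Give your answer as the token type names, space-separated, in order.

Answer: NUM STR RPAREN NUM

Derivation:
pos=0: enter COMMENT mode (saw '/*')
exit COMMENT mode (now at pos=10)
pos=10: enter COMMENT mode (saw '/*')
exit COMMENT mode (now at pos=20)
pos=21: emit NUM '1' (now at pos=22)
pos=22: enter STRING mode
pos=22: emit STR "a" (now at pos=25)
pos=26: emit RPAREN ')'
pos=28: emit NUM '3' (now at pos=29)
DONE. 4 tokens: [NUM, STR, RPAREN, NUM]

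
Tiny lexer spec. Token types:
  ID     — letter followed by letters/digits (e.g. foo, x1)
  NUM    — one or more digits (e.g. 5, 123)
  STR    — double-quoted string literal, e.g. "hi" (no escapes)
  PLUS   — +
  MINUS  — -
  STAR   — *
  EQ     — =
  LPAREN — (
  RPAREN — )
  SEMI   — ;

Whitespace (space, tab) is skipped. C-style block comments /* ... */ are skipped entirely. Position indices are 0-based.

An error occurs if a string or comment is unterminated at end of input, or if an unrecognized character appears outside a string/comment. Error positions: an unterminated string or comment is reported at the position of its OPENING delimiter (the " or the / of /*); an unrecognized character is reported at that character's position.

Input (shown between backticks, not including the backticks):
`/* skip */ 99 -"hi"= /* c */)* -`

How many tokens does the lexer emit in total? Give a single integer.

pos=0: enter COMMENT mode (saw '/*')
exit COMMENT mode (now at pos=10)
pos=11: emit NUM '99' (now at pos=13)
pos=14: emit MINUS '-'
pos=15: enter STRING mode
pos=15: emit STR "hi" (now at pos=19)
pos=19: emit EQ '='
pos=21: enter COMMENT mode (saw '/*')
exit COMMENT mode (now at pos=28)
pos=28: emit RPAREN ')'
pos=29: emit STAR '*'
pos=31: emit MINUS '-'
DONE. 7 tokens: [NUM, MINUS, STR, EQ, RPAREN, STAR, MINUS]

Answer: 7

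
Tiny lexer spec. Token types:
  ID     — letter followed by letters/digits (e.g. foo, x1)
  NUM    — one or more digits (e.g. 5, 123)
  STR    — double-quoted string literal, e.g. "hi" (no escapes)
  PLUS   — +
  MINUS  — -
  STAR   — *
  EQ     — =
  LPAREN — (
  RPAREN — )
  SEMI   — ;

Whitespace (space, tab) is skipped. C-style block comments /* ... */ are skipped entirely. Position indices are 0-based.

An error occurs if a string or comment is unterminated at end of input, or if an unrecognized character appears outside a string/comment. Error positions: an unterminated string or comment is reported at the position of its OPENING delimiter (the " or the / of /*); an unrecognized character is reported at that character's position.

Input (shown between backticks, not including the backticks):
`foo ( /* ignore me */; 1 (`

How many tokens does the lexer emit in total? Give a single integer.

pos=0: emit ID 'foo' (now at pos=3)
pos=4: emit LPAREN '('
pos=6: enter COMMENT mode (saw '/*')
exit COMMENT mode (now at pos=21)
pos=21: emit SEMI ';'
pos=23: emit NUM '1' (now at pos=24)
pos=25: emit LPAREN '('
DONE. 5 tokens: [ID, LPAREN, SEMI, NUM, LPAREN]

Answer: 5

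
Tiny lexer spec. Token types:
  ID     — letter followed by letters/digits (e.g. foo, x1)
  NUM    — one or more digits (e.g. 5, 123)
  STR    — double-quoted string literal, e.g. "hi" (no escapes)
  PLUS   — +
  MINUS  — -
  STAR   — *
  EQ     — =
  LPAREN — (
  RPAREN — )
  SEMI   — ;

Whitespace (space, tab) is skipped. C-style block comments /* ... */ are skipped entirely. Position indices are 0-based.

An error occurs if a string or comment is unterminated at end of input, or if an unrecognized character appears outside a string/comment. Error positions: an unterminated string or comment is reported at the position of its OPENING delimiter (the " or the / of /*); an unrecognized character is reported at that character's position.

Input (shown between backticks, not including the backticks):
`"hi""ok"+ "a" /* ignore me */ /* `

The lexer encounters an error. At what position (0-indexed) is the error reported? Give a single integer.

Answer: 30

Derivation:
pos=0: enter STRING mode
pos=0: emit STR "hi" (now at pos=4)
pos=4: enter STRING mode
pos=4: emit STR "ok" (now at pos=8)
pos=8: emit PLUS '+'
pos=10: enter STRING mode
pos=10: emit STR "a" (now at pos=13)
pos=14: enter COMMENT mode (saw '/*')
exit COMMENT mode (now at pos=29)
pos=30: enter COMMENT mode (saw '/*')
pos=30: ERROR — unterminated comment (reached EOF)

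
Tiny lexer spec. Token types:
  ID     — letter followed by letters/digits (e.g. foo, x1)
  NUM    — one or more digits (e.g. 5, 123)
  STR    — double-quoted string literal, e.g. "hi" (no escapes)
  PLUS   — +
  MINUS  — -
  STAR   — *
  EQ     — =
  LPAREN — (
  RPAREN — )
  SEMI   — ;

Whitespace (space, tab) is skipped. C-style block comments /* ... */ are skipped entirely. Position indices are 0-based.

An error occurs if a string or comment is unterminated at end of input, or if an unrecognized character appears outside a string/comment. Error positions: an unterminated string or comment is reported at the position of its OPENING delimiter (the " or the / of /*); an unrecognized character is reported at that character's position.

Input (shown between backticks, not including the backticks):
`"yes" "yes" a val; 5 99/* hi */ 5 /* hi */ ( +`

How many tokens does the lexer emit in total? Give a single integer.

Answer: 10

Derivation:
pos=0: enter STRING mode
pos=0: emit STR "yes" (now at pos=5)
pos=6: enter STRING mode
pos=6: emit STR "yes" (now at pos=11)
pos=12: emit ID 'a' (now at pos=13)
pos=14: emit ID 'val' (now at pos=17)
pos=17: emit SEMI ';'
pos=19: emit NUM '5' (now at pos=20)
pos=21: emit NUM '99' (now at pos=23)
pos=23: enter COMMENT mode (saw '/*')
exit COMMENT mode (now at pos=31)
pos=32: emit NUM '5' (now at pos=33)
pos=34: enter COMMENT mode (saw '/*')
exit COMMENT mode (now at pos=42)
pos=43: emit LPAREN '('
pos=45: emit PLUS '+'
DONE. 10 tokens: [STR, STR, ID, ID, SEMI, NUM, NUM, NUM, LPAREN, PLUS]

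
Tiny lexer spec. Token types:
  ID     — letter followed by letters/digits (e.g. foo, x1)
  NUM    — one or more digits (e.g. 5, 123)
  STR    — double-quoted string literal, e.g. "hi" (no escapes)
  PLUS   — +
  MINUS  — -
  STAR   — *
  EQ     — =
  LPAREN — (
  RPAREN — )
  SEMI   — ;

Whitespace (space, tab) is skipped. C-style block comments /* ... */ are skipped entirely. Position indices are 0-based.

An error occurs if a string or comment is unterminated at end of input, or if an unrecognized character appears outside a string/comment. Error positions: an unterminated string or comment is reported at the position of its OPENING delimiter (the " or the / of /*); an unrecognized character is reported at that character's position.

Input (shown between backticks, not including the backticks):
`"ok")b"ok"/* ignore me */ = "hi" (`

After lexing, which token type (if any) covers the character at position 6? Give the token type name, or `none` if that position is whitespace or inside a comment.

Answer: STR

Derivation:
pos=0: enter STRING mode
pos=0: emit STR "ok" (now at pos=4)
pos=4: emit RPAREN ')'
pos=5: emit ID 'b' (now at pos=6)
pos=6: enter STRING mode
pos=6: emit STR "ok" (now at pos=10)
pos=10: enter COMMENT mode (saw '/*')
exit COMMENT mode (now at pos=25)
pos=26: emit EQ '='
pos=28: enter STRING mode
pos=28: emit STR "hi" (now at pos=32)
pos=33: emit LPAREN '('
DONE. 7 tokens: [STR, RPAREN, ID, STR, EQ, STR, LPAREN]
Position 6: char is '"' -> STR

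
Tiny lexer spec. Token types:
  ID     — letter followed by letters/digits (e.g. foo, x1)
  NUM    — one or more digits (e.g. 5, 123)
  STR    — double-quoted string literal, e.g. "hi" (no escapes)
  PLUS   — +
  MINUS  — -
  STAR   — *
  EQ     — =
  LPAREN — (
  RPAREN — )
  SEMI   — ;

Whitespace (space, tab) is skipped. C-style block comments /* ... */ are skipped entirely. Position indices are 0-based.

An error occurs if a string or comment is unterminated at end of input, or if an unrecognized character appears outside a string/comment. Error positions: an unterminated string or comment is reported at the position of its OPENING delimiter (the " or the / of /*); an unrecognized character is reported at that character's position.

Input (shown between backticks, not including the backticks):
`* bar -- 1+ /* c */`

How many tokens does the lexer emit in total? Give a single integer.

Answer: 6

Derivation:
pos=0: emit STAR '*'
pos=2: emit ID 'bar' (now at pos=5)
pos=6: emit MINUS '-'
pos=7: emit MINUS '-'
pos=9: emit NUM '1' (now at pos=10)
pos=10: emit PLUS '+'
pos=12: enter COMMENT mode (saw '/*')
exit COMMENT mode (now at pos=19)
DONE. 6 tokens: [STAR, ID, MINUS, MINUS, NUM, PLUS]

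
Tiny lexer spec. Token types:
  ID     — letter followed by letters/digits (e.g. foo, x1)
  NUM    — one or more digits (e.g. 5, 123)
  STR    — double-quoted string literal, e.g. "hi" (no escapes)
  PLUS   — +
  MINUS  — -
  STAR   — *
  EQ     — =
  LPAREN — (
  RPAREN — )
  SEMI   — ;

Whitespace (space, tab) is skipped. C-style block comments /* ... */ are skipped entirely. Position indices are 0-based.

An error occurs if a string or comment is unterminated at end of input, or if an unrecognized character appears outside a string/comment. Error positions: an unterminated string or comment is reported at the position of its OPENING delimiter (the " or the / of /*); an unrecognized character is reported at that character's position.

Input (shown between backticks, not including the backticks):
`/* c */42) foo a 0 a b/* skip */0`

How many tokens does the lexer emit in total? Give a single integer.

Answer: 8

Derivation:
pos=0: enter COMMENT mode (saw '/*')
exit COMMENT mode (now at pos=7)
pos=7: emit NUM '42' (now at pos=9)
pos=9: emit RPAREN ')'
pos=11: emit ID 'foo' (now at pos=14)
pos=15: emit ID 'a' (now at pos=16)
pos=17: emit NUM '0' (now at pos=18)
pos=19: emit ID 'a' (now at pos=20)
pos=21: emit ID 'b' (now at pos=22)
pos=22: enter COMMENT mode (saw '/*')
exit COMMENT mode (now at pos=32)
pos=32: emit NUM '0' (now at pos=33)
DONE. 8 tokens: [NUM, RPAREN, ID, ID, NUM, ID, ID, NUM]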